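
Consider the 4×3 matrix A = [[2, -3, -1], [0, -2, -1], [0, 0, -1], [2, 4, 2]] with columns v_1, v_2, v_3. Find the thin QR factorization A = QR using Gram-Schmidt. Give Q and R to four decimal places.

v_1 = (2, 0, 0, 2); ‖v_1‖ = 2.8284, so q_1 = (0.7071, 0.0000, 0.0000, 0.7071).
q_1·v_2 = 0.7071·(-3) + 0.0000·(-2) + 0.0000·0 + 0.7071·4 = 0.7071.
u_2 = v_2 − 0.7071·q_1 = (-3.5000, -2.0000, 0.0000, 3.5000).
‖u_2‖ = 5.3385, so q_2 = (-0.6556, -0.3746, 0.0000, 0.6556).
q_1·v_3 = 0.7071·(-1) + 0.0000·(-1) + 0.0000·(-1) + 0.7071·2 = 0.7071; q_2·v_3 = (-0.6556)·(-1) + (-0.3746)·(-1) + 0.0000·(-1) + 0.6556·2 = 2.3415.
u_3 = v_3 − 0.7071·q_1 − 2.3415·q_2 = (0.0351, -0.1228, -1.0000, -0.0351).
‖u_3‖ = 1.0087, so q_3 = (0.0348, -0.1217, -0.9913, -0.0348).

Q = [[0.7071, -0.6556, 0.0348], [0.0000, -0.3746, -0.1217], [0.0000, 0.0000, -0.9913], [0.7071, 0.6556, -0.0348]], R = [[2.8284, 0.7071, 0.7071], [0.0000, 5.3385, 2.3415], [0.0000, 0.0000, 1.0087]]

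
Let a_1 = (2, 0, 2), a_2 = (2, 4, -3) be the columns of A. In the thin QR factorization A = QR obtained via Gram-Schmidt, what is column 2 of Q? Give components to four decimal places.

q_2 = (0.4683, 0.7493, -0.4683)

a_1 = (2, 0, 2); ‖a_1‖ = 2.8284, so q_1 = (0.7071, 0.0000, 0.7071).
q_1·a_2 = 0.7071·2 + 0.0000·4 + 0.7071·(-3) = -0.7071.
u_2 = a_2 + 0.7071·q_1 = (2.5000, 4.0000, -2.5000).
‖u_2‖ = 5.3385, so q_2 = (0.4683, 0.7493, -0.4683).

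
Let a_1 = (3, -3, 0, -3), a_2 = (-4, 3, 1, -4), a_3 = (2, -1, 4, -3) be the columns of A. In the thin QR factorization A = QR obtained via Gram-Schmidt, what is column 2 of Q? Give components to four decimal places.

q_2 = (-0.4804, 0.3203, 0.1601, -0.8006)

q_1 = a_1/‖a_1‖ = (3, -3, 0, -3)/5.1962 = (0.5774, -0.5774, 0.0000, -0.5774).
r_{12} = q_1·a_2 = -1.7321.
u_2 = a_2 + 1.7321·q_1 = (-3.0000, 2.0000, 1.0000, -5.0000).
‖u_2‖ = 6.2450, so q_2 = (-0.4804, 0.3203, 0.1601, -0.8006).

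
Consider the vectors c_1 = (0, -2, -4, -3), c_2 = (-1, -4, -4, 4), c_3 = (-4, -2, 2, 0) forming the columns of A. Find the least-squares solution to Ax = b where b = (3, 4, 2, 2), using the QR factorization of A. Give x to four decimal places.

x = (-0.8150, -0.1243, -0.7818)

e_1 = c_1/‖c_1‖ = (0, -2, -4, -3)/5.3852 = (0.0000, -0.3714, -0.7428, -0.5571).
r_{12} = e_1·c_2 = 2.2283.
u_2 = c_2 − 2.2283·e_1 = (-1.0000, -3.1724, -2.3448, 5.2414).
‖u_2‖ = 6.6358, so e_2 = (-0.1507, -0.4781, -0.3534, 0.7899).
r_{13} = e_1·c_3 = -0.7428; r_{23} = e_2·c_3 = 0.8522.
u_3 = c_3 + 0.7428·e_1 − 0.8522·e_2 = (-3.8716, -1.8684, 1.7494, -1.0869).
‖u_3‖ = 4.7668, so e_3 = (-0.8122, -0.3920, 0.3670, -0.2280).
Qᵀb = (-4.0853, -1.4914, -3.7265).
Back-substitute: x_3 = -3.7265/4.7668 = -0.7818.
x_2 = (-1.4914 − 0.8522·(-0.7818))/6.6358 = -0.1243.
x_1 = (-4.0853 − 2.2283·(-0.1243) + 0.7428·(-0.7818))/5.3852 = -0.8150.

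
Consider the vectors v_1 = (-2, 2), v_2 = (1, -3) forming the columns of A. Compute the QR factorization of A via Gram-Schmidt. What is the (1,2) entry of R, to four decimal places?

e_1 = v_1/‖v_1‖ = (-2, 2)/2.8284 = (-0.7071, 0.7071).
r_{12} = e_1·v_2 = -2.8284.

r_{12} = -2.8284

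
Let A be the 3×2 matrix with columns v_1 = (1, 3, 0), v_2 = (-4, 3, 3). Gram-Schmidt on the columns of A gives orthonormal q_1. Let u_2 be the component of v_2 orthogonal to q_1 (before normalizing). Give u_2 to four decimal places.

q_1 = v_1/‖v_1‖ = (1, 3, 0)/3.1623 = (0.3162, 0.9487, 0.0000).
r_{12} = q_1·v_2 = 1.5811.
u_2 = v_2 − 1.5811·q_1 = (-4.5000, 1.5000, 3.0000).

u_2 = (-4.5000, 1.5000, 3.0000)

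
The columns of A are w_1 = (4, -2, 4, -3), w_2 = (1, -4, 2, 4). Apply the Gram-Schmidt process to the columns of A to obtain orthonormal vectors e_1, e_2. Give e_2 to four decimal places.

e_2 = (0.0484, -0.6110, 0.2161, 0.7600)

w_1 = (4, -2, 4, -3); ‖w_1‖ = 6.7082, so e_1 = (0.5963, -0.2981, 0.5963, -0.4472).
e_1·w_2 = 0.5963·1 + (-0.2981)·(-4) + 0.5963·2 + (-0.4472)·4 = 1.1926.
u_2 = w_2 − 1.1926·e_1 = (0.2889, -3.6444, 1.2889, 4.5333).
‖u_2‖ = 5.9647, so e_2 = (0.0484, -0.6110, 0.2161, 0.7600).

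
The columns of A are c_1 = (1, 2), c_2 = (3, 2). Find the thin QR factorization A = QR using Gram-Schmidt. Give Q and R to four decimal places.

c_1 = (1, 2); ‖c_1‖ = 2.2361, so e_1 = (0.4472, 0.8944).
e_1·c_2 = 0.4472·3 + 0.8944·2 = 3.1305.
u_2 = c_2 − 3.1305·e_1 = (1.6000, -0.8000).
‖u_2‖ = 1.7889, so e_2 = (0.8944, -0.4472).

Q = [[0.4472, 0.8944], [0.8944, -0.4472]], R = [[2.2361, 3.1305], [0.0000, 1.7889]]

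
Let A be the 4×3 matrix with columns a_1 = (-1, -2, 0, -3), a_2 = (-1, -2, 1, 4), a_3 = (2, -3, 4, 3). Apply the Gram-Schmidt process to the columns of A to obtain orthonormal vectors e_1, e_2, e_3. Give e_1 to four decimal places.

e_1 = (-0.2673, -0.5345, 0.0000, -0.8018)

a_1 = (-1, -2, 0, -3); ‖a_1‖ = 3.7417, so e_1 = (-0.2673, -0.5345, 0.0000, -0.8018).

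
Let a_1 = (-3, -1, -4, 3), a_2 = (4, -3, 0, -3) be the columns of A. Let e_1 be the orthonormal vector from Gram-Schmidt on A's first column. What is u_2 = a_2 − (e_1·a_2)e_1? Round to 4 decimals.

u_2 = (2.4571, -3.5143, -2.0571, -1.4571)

e_1 = a_1/‖a_1‖ = (-3, -1, -4, 3)/5.9161 = (-0.5071, -0.1690, -0.6761, 0.5071).
r_{12} = e_1·a_2 = -3.0426.
u_2 = a_2 + 3.0426·e_1 = (2.4571, -3.5143, -2.0571, -1.4571).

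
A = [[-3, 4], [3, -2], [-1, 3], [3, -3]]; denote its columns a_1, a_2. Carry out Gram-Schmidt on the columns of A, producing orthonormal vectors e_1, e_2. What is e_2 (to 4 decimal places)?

e_1 = a_1/‖a_1‖ = (-3, 3, -1, 3)/5.2915 = (-0.5669, 0.5669, -0.1890, 0.5669).
r_{12} = e_1·a_2 = -5.6695.
u_2 = a_2 + 5.6695·e_1 = (0.7857, 1.2143, 1.9286, 0.2143).
‖u_2‖ = 2.4202, so e_2 = (0.3247, 0.5017, 0.7969, 0.0885).

e_2 = (0.3247, 0.5017, 0.7969, 0.0885)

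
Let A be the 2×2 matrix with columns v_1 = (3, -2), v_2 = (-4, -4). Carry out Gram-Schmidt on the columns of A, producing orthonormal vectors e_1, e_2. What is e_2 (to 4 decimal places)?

v_1 = (3, -2); ‖v_1‖ = 3.6056, so e_1 = (0.8321, -0.5547).
e_1·v_2 = 0.8321·(-4) + (-0.5547)·(-4) = -1.1094.
u_2 = v_2 + 1.1094·e_1 = (-3.0769, -4.6154).
‖u_2‖ = 5.5470, so e_2 = (-0.5547, -0.8321).

e_2 = (-0.5547, -0.8321)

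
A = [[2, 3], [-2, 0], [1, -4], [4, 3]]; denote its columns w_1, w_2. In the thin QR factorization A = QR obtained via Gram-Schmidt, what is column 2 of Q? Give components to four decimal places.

e_1 = w_1/‖w_1‖ = (2, -2, 1, 4)/5.0000 = (0.4000, -0.4000, 0.2000, 0.8000).
r_{12} = e_1·w_2 = 2.8000.
u_2 = w_2 − 2.8000·e_1 = (1.8800, 1.1200, -4.5600, 0.7600).
‖u_2‖ = 5.1147, so e_2 = (0.3676, 0.2190, -0.8916, 0.1486).

e_2 = (0.3676, 0.2190, -0.8916, 0.1486)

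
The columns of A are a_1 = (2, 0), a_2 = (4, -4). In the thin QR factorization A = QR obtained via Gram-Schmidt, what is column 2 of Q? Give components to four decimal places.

q_2 = (0.0000, -1.0000)

q_1 = a_1/‖a_1‖ = (2, 0)/2.0000 = (1.0000, 0.0000).
r_{12} = q_1·a_2 = 4.0000.
u_2 = a_2 − 4.0000·q_1 = (0.0000, -4.0000).
‖u_2‖ = 4.0000, so q_2 = (0.0000, -1.0000).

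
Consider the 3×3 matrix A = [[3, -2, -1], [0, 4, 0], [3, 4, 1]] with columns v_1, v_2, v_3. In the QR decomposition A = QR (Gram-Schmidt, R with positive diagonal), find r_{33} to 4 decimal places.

r_{33} = 0.9701

e_1 = v_1/‖v_1‖ = (3, 0, 3)/4.2426 = (0.7071, 0.0000, 0.7071).
r_{12} = e_1·v_2 = 1.4142.
u_2 = v_2 − 1.4142·e_1 = (-3.0000, 4.0000, 3.0000).
‖u_2‖ = 5.8310, so e_2 = (-0.5145, 0.6860, 0.5145).
r_{13} = e_1·v_3 = 0.0000; r_{23} = e_2·v_3 = 1.0290.
u_3 = v_3 + 0.0000·e_1 − 1.0290·e_2 = (-0.4706, -0.7059, 0.4706).
r_{33} = ‖u_3‖ = 0.9701.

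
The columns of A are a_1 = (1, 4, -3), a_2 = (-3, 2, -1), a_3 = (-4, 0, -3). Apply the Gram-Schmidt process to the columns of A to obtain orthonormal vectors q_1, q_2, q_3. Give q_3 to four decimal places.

q_3 = (-0.1155, -0.5774, -0.8083)

q_1 = a_1/‖a_1‖ = (1, 4, -3)/5.0990 = (0.1961, 0.7845, -0.5883).
r_{12} = q_1·a_2 = 1.5689.
u_2 = a_2 − 1.5689·q_1 = (-3.3077, 0.7692, -0.0769).
‖u_2‖ = 3.3968, so q_2 = (-0.9738, 0.2265, -0.0226).
r_{13} = q_1·a_3 = 0.9806; r_{23} = q_2·a_3 = 3.9630.
u_3 = a_3 − 0.9806·q_1 − 3.9630·q_2 = (-0.3333, -1.6667, -2.3333).
‖u_3‖ = 2.8868, so q_3 = (-0.1155, -0.5774, -0.8083).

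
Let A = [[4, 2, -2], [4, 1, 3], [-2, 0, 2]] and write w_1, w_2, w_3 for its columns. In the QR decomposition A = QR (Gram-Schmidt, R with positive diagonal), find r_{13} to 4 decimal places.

r_{13} = 0.0000

e_1 = w_1/‖w_1‖ = (4, 4, -2)/6.0000 = (0.6667, 0.6667, -0.3333).
r_{13} = e_1·w_3 = 0.0000.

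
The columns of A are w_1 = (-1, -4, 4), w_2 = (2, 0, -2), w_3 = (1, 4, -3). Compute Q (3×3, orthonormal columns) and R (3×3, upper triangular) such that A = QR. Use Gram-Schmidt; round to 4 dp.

w_1 = (-1, -4, 4); ‖w_1‖ = 5.7446, so e_1 = (-0.1741, -0.6963, 0.6963).
e_1·w_2 = (-0.1741)·2 + (-0.6963)·0 + 0.6963·(-2) = -1.7408.
u_2 = w_2 + 1.7408·e_1 = (1.6970, -1.2121, -0.7879).
‖u_2‖ = 2.2293, so e_2 = (0.7612, -0.5437, -0.3534).
e_1·w_3 = (-0.1741)·1 + (-0.6963)·4 + 0.6963·(-3) = -5.0483; e_2·w_3 = 0.7612·1 + (-0.5437)·4 + (-0.3534)·(-3) = -0.3534.
u_3 = w_3 + 5.0483·e_1 + 0.3534·e_2 = (0.3902, 0.2927, 0.3902).
‖u_3‖ = 0.6247, so e_3 = (0.6247, 0.4685, 0.6247).

Q = [[-0.1741, 0.7612, 0.6247], [-0.6963, -0.5437, 0.4685], [0.6963, -0.3534, 0.6247]], R = [[5.7446, -1.7408, -5.0483], [0.0000, 2.2293, -0.3534], [0.0000, 0.0000, 0.6247]]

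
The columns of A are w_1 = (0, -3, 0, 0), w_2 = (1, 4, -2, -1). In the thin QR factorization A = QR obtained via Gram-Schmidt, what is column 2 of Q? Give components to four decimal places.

q_2 = (0.4082, 0.0000, -0.8165, -0.4082)

w_1 = (0, -3, 0, 0); ‖w_1‖ = 3.0000, so q_1 = (0.0000, -1.0000, 0.0000, 0.0000).
q_1·w_2 = 0.0000·1 + (-1.0000)·4 + 0.0000·(-2) + 0.0000·(-1) = -4.0000.
u_2 = w_2 + 4.0000·q_1 = (1.0000, 0.0000, -2.0000, -1.0000).
‖u_2‖ = 2.4495, so q_2 = (0.4082, 0.0000, -0.8165, -0.4082).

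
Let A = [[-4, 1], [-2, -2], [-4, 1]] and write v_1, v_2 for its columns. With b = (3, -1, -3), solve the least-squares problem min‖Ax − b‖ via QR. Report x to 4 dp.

x = (0.1000, 0.4000)

v_1 = (-4, -2, -4); ‖v_1‖ = 6.0000, so e_1 = (-0.6667, -0.3333, -0.6667).
e_1·v_2 = (-0.6667)·1 + (-0.3333)·(-2) + (-0.6667)·1 = -0.6667.
u_2 = v_2 + 0.6667·e_1 = (0.5556, -2.2222, 0.5556).
‖u_2‖ = 2.3570, so e_2 = (0.2357, -0.9428, 0.2357).
Qᵀb = (0.3333, 0.9428).
Back-substitute: x_2 = 0.9428/2.3570 = 0.4000.
x_1 = (0.3333 + 0.6667·0.4000)/6.0000 = 0.1000.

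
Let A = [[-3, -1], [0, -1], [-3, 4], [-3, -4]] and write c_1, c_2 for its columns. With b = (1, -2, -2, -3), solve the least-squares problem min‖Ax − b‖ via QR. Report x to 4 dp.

x = (0.4323, 0.1089)

c_1 = (-3, 0, -3, -3); ‖c_1‖ = 5.1962, so e_1 = (-0.5774, 0.0000, -0.5774, -0.5774).
e_1·c_2 = (-0.5774)·(-1) + 0.0000·(-1) + (-0.5774)·4 + (-0.5774)·(-4) = 0.5774.
u_2 = c_2 − 0.5774·e_1 = (-0.6667, -1.0000, 4.3333, -3.6667).
‖u_2‖ = 5.8023, so e_2 = (-0.1149, -0.1723, 0.7468, -0.6319).
Qᵀb = (2.3094, 0.6319).
Back-substitute: x_2 = 0.6319/5.8023 = 0.1089.
x_1 = (2.3094 − 0.5774·0.1089)/5.1962 = 0.4323.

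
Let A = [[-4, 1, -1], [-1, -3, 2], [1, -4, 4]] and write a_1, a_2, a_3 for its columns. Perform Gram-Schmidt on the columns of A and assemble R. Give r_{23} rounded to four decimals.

r_{23} = -4.3002

a_1 = (-4, -1, 1); ‖a_1‖ = 4.2426, so e_1 = (-0.9428, -0.2357, 0.2357).
e_1·a_2 = (-0.9428)·1 + (-0.2357)·(-3) + 0.2357·(-4) = -1.1785.
u_2 = a_2 + 1.1785·e_1 = (-0.1111, -3.2778, -3.7222).
‖u_2‖ = 4.9610, so e_2 = (-0.0224, -0.6607, -0.7503).
r_{23} = e_2·a_3 = -4.3002.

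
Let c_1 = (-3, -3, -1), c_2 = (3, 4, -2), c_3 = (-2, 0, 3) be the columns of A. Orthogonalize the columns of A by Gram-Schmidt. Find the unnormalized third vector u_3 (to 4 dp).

e_1 = c_1/‖c_1‖ = (-3, -3, -1)/4.3589 = (-0.6882, -0.6882, -0.2294).
r_{12} = e_1·c_2 = -4.3589.
u_2 = c_2 + 4.3589·e_1 = (0.0000, 1.0000, -3.0000).
‖u_2‖ = 3.1623, so e_2 = (0.0000, 0.3162, -0.9487).
r_{13} = e_1·c_3 = 0.6882; r_{23} = e_2·c_3 = -2.8460.
u_3 = c_3 − 0.6882·e_1 + 2.8460·e_2 = (-1.5263, 1.3737, 0.4579).

u_3 = (-1.5263, 1.3737, 0.4579)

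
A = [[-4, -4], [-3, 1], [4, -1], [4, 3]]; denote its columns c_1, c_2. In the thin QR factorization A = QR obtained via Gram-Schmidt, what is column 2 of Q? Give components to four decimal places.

q_2 = (-0.5756, 0.4797, -0.5636, 0.3478)

q_1 = c_1/‖c_1‖ = (-4, -3, 4, 4)/7.5498 = (-0.5298, -0.3974, 0.5298, 0.5298).
r_{12} = q_1·c_2 = 2.7815.
u_2 = c_2 − 2.7815·q_1 = (-2.5263, 2.1053, -2.4737, 1.5263).
‖u_2‖ = 4.3890, so q_2 = (-0.5756, 0.4797, -0.5636, 0.3478).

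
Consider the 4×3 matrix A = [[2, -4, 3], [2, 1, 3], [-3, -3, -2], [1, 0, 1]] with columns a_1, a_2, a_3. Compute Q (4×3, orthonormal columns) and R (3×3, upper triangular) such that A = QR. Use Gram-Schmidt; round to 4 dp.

e_1 = a_1/‖a_1‖ = (2, 2, -3, 1)/4.2426 = (0.4714, 0.4714, -0.7071, 0.2357).
r_{12} = e_1·a_2 = 0.7071.
u_2 = a_2 − 0.7071·e_1 = (-4.3333, 0.6667, -2.5000, -0.1667).
‖u_2‖ = 5.0498, so e_2 = (-0.8581, 0.1320, -0.4951, -0.0330).
r_{13} = e_1·a_3 = 4.4783; r_{23} = e_2·a_3 = -1.2212.
u_3 = a_3 − 4.4783·e_1 + 1.2212·e_2 = (-0.1590, 1.0501, 0.5621, -0.0959).
‖u_3‖ = 1.2055, so e_3 = (-0.1319, 0.8711, 0.4663, -0.0795).

Q = [[0.4714, -0.8581, -0.1319], [0.4714, 0.1320, 0.8711], [-0.7071, -0.4951, 0.4663], [0.2357, -0.0330, -0.0795]], R = [[4.2426, 0.7071, 4.4783], [0.0000, 5.0498, -1.2212], [0.0000, 0.0000, 1.2055]]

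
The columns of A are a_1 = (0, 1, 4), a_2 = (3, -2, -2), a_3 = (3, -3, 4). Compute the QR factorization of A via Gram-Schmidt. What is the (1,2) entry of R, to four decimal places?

r_{12} = -2.4254

q_1 = a_1/‖a_1‖ = (0, 1, 4)/4.1231 = (0.0000, 0.2425, 0.9701).
r_{12} = q_1·a_2 = -2.4254.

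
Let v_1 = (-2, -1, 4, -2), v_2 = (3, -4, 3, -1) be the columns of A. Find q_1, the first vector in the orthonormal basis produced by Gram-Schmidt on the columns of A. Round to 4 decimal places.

q_1 = (-0.4000, -0.2000, 0.8000, -0.4000)

v_1 = (-2, -1, 4, -2); ‖v_1‖ = 5.0000, so q_1 = (-0.4000, -0.2000, 0.8000, -0.4000).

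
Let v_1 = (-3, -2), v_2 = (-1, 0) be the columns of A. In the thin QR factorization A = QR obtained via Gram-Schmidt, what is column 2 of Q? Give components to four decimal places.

q_2 = (-0.5547, 0.8321)

v_1 = (-3, -2); ‖v_1‖ = 3.6056, so q_1 = (-0.8321, -0.5547).
q_1·v_2 = (-0.8321)·(-1) + (-0.5547)·0 = 0.8321.
u_2 = v_2 − 0.8321·q_1 = (-0.3077, 0.4615).
‖u_2‖ = 0.5547, so q_2 = (-0.5547, 0.8321).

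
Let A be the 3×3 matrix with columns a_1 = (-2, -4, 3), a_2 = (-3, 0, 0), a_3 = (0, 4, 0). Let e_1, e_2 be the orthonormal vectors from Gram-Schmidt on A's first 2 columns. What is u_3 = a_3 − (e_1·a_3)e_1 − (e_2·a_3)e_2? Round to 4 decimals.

u_3 = (0.0000, 1.4400, 1.9200)

a_1 = (-2, -4, 3); ‖a_1‖ = 5.3852, so e_1 = (-0.3714, -0.7428, 0.5571).
e_1·a_2 = (-0.3714)·(-3) + (-0.7428)·0 + 0.5571·0 = 1.1142.
u_2 = a_2 − 1.1142·e_1 = (-2.5862, 0.8276, -0.6207).
‖u_2‖ = 2.7854, so e_2 = (-0.9285, 0.2971, -0.2228).
e_1·a_3 = (-0.3714)·0 + (-0.7428)·4 + 0.5571·0 = -2.9711; e_2·a_3 = (-0.9285)·0 + 0.2971·4 + (-0.2228)·0 = 1.1885.
u_3 = a_3 + 2.9711·e_1 − 1.1885·e_2 = (0.0000, 1.4400, 1.9200).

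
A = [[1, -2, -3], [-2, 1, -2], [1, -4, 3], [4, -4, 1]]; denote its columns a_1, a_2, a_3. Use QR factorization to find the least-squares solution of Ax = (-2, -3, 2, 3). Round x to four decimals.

e_1 = a_1/‖a_1‖ = (1, -2, 1, 4)/4.6904 = (0.2132, -0.4264, 0.2132, 0.8528).
r_{12} = e_1·a_2 = -5.1168.
u_2 = a_2 + 5.1168·e_1 = (-0.9091, -1.1818, -2.9091, 0.3636).
‖u_2‖ = 3.2891, so e_2 = (-0.2764, -0.3593, -0.8845, 0.1106).
r_{13} = e_1·a_3 = 1.7056; r_{23} = e_2·a_3 = -0.9950.
u_3 = a_3 − 1.7056·e_1 + 0.9950·e_2 = (-3.6387, -1.6303, 1.7563, -0.3445).
‖u_3‖ = 4.3705, so e_3 = (-0.8326, -0.3730, 0.4019, -0.0788).
Qᵀb = (3.8376, 0.1935, 3.3514).
Back-substitute: x_3 = 3.3514/4.3705 = 0.7668.
x_2 = (0.1935 + 0.9950·0.7668)/3.2891 = 0.2908.
x_1 = (3.8376 + 5.1168·0.2908 − 1.7056·0.7668)/4.6904 = 0.8566.

x = (0.8566, 0.2908, 0.7668)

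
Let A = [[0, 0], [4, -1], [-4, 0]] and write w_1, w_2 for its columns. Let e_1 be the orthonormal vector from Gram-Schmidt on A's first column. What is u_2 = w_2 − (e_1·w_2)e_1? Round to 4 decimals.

w_1 = (0, 4, -4); ‖w_1‖ = 5.6569, so e_1 = (0.0000, 0.7071, -0.7071).
e_1·w_2 = 0.0000·0 + 0.7071·(-1) + (-0.7071)·0 = -0.7071.
u_2 = w_2 + 0.7071·e_1 = (0.0000, -0.5000, -0.5000).

u_2 = (0.0000, -0.5000, -0.5000)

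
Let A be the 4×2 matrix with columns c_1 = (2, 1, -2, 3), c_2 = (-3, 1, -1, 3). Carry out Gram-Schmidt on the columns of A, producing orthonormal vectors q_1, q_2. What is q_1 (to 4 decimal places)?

q_1 = (0.4714, 0.2357, -0.4714, 0.7071)

q_1 = c_1/‖c_1‖ = (2, 1, -2, 3)/4.2426 = (0.4714, 0.2357, -0.4714, 0.7071).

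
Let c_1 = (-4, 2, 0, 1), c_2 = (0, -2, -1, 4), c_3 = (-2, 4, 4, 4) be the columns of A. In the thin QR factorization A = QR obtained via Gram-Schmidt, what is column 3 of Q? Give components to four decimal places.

e_1 = c_1/‖c_1‖ = (-4, 2, 0, 1)/4.5826 = (-0.8729, 0.4364, 0.0000, 0.2182).
r_{12} = e_1·c_2 = 0.0000.
u_2 = c_2 + 0.0000·e_1 = (0.0000, -2.0000, -1.0000, 4.0000).
‖u_2‖ = 4.5826, so e_2 = (0.0000, -0.4364, -0.2182, 0.8729).
r_{13} = e_1·c_3 = 4.3644; r_{23} = e_2·c_3 = 0.8729.
u_3 = c_3 − 4.3644·e_1 − 0.8729·e_2 = (1.8095, 2.4762, 4.1905, 2.2857).
‖u_3‖ = 5.6737, so e_3 = (0.3189, 0.4364, 0.7386, 0.4029).

e_3 = (0.3189, 0.4364, 0.7386, 0.4029)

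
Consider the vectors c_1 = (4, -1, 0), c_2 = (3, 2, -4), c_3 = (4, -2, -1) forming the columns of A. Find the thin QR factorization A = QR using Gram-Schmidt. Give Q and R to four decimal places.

e_1 = c_1/‖c_1‖ = (4, -1, 0)/4.1231 = (0.9701, -0.2425, 0.0000).
r_{12} = e_1·c_2 = 2.4254.
u_2 = c_2 − 2.4254·e_1 = (0.6471, 2.5882, -4.0000).
‖u_2‖ = 4.8081, so e_2 = (0.1346, 0.5383, -0.8319).
r_{13} = e_1·c_3 = 4.3656; r_{23} = e_2·c_3 = 0.2936.
u_3 = c_3 − 4.3656·e_1 − 0.2936·e_2 = (-0.2748, -1.0992, -0.7557).
‖u_3‖ = 1.3620, so e_3 = (-0.2018, -0.8071, -0.5549).

Q = [[0.9701, 0.1346, -0.2018], [-0.2425, 0.5383, -0.8071], [0.0000, -0.8319, -0.5549]], R = [[4.1231, 2.4254, 4.3656], [0.0000, 4.8081, 0.2936], [0.0000, 0.0000, 1.3620]]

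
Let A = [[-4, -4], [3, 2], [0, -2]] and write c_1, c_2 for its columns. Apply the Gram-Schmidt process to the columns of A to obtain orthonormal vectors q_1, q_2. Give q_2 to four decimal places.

q_1 = c_1/‖c_1‖ = (-4, 3, 0)/5.0000 = (-0.8000, 0.6000, 0.0000).
r_{12} = q_1·c_2 = 4.4000.
u_2 = c_2 − 4.4000·q_1 = (-0.4800, -0.6400, -2.0000).
‖u_2‖ = 2.1541, so q_2 = (-0.2228, -0.2971, -0.9285).

q_2 = (-0.2228, -0.2971, -0.9285)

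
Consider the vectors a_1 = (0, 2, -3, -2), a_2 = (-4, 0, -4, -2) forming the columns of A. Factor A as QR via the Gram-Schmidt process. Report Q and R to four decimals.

a_1 = (0, 2, -3, -2); ‖a_1‖ = 4.1231, so e_1 = (0.0000, 0.4851, -0.7276, -0.4851).
e_1·a_2 = 0.0000·(-4) + 0.4851·0 + (-0.7276)·(-4) + (-0.4851)·(-2) = 3.8806.
u_2 = a_2 − 3.8806·e_1 = (-4.0000, -1.8824, -1.1765, -0.1176).
‖u_2‖ = 4.5762, so e_2 = (-0.8741, -0.4113, -0.2571, -0.0257).

Q = [[0.0000, -0.8741], [0.4851, -0.4113], [-0.7276, -0.2571], [-0.4851, -0.0257]], R = [[4.1231, 3.8806], [0.0000, 4.5762]]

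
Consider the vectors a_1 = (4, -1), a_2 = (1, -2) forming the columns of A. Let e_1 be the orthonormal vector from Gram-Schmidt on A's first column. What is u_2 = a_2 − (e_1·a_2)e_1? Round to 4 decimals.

u_2 = (-0.4118, -1.6471)

a_1 = (4, -1); ‖a_1‖ = 4.1231, so e_1 = (0.9701, -0.2425).
e_1·a_2 = 0.9701·1 + (-0.2425)·(-2) = 1.4552.
u_2 = a_2 − 1.4552·e_1 = (-0.4118, -1.6471).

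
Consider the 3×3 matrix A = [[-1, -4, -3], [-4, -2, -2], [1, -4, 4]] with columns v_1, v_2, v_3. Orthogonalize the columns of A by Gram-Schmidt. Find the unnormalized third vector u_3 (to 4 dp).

u_3 = (-2.8973, 1.2877, 2.2534)

q_1 = v_1/‖v_1‖ = (-1, -4, 1)/4.2426 = (-0.2357, -0.9428, 0.2357).
r_{12} = q_1·v_2 = 1.8856.
u_2 = v_2 − 1.8856·q_1 = (-3.5556, -0.2222, -4.4444).
‖u_2‖ = 5.6960, so q_2 = (-0.6242, -0.0390, -0.7803).
r_{13} = q_1·v_3 = 3.5355; r_{23} = q_2·v_3 = -1.1704.
u_3 = v_3 − 3.5355·q_1 + 1.1704·q_2 = (-2.8973, 1.2877, 2.2534).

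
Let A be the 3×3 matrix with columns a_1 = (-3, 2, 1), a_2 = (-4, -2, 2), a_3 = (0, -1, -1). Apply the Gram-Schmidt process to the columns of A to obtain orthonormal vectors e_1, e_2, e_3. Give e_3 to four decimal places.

a_1 = (-3, 2, 1); ‖a_1‖ = 3.7417, so e_1 = (-0.8018, 0.5345, 0.2673).
e_1·a_2 = (-0.8018)·(-4) + 0.5345·(-2) + 0.2673·2 = 2.6726.
u_2 = a_2 − 2.6726·e_1 = (-1.8571, -3.4286, 1.2857).
‖u_2‖ = 4.1057, so e_2 = (-0.4523, -0.8351, 0.3132).
e_1·a_3 = (-0.8018)·0 + 0.5345·(-1) + 0.2673·(-1) = -0.8018; e_2·a_3 = (-0.4523)·0 + (-0.8351)·(-1) + 0.3132·(-1) = 0.5219.
u_3 = a_3 + 0.8018·e_1 − 0.5219·e_2 = (-0.4068, -0.1356, -0.9492).
‖u_3‖ = 1.0415, so e_3 = (-0.3906, -0.1302, -0.9113).

e_3 = (-0.3906, -0.1302, -0.9113)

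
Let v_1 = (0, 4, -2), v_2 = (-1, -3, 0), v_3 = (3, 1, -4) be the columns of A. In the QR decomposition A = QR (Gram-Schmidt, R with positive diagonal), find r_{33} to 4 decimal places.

r_{33} = 4.2762

v_1 = (0, 4, -2); ‖v_1‖ = 4.4721, so e_1 = (0.0000, 0.8944, -0.4472).
e_1·v_2 = 0.0000·(-1) + 0.8944·(-3) + (-0.4472)·0 = -2.6833.
u_2 = v_2 + 2.6833·e_1 = (-1.0000, -0.6000, -1.2000).
‖u_2‖ = 1.6733, so e_2 = (-0.5976, -0.3586, -0.7171).
e_1·v_3 = 0.0000·3 + 0.8944·1 + (-0.4472)·(-4) = 2.6833; e_2·v_3 = (-0.5976)·3 + (-0.3586)·1 + (-0.7171)·(-4) = 0.7171.
u_3 = v_3 − 2.6833·e_1 − 0.7171·e_2 = (3.4286, -1.1429, -2.2857).
r_{33} = ‖u_3‖ = 4.2762.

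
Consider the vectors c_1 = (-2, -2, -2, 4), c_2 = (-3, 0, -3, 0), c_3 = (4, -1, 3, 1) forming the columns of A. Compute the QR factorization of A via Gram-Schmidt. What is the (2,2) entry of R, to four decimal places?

c_1 = (-2, -2, -2, 4); ‖c_1‖ = 5.2915, so e_1 = (-0.3780, -0.3780, -0.3780, 0.7559).
e_1·c_2 = (-0.3780)·(-3) + (-0.3780)·0 + (-0.3780)·(-3) + 0.7559·0 = 2.2678.
u_2 = c_2 − 2.2678·e_1 = (-2.1429, 0.8571, -2.1429, -1.7143).
r_{22} = ‖u_2‖ = 3.5857.

r_{22} = 3.5857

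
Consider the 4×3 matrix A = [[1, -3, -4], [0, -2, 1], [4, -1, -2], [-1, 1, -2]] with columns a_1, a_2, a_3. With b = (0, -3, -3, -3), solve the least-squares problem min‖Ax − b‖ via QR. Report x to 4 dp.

q_1 = a_1/‖a_1‖ = (1, 0, 4, -1)/4.2426 = (0.2357, 0.0000, 0.9428, -0.2357).
r_{12} = q_1·a_2 = -1.8856.
u_2 = a_2 + 1.8856·q_1 = (-2.5556, -2.0000, 0.7778, 0.5556).
‖u_2‖ = 3.3830, so q_2 = (-0.7554, -0.5912, 0.2299, 0.1642).
r_{13} = q_1·a_3 = -2.3570; r_{23} = q_2·a_3 = 1.6422.
u_3 = a_3 + 2.3570·q_1 − 1.6422·q_2 = (-2.2039, 1.9709, -0.1553, -2.8252).
‖u_3‖ = 4.0924, so q_3 = (-0.5385, 0.4816, -0.0380, -0.6904).
Qᵀb = (-2.1213, 0.5912, 0.7402).
Back-substitute: x_3 = 0.7402/4.0924 = 0.1809.
x_2 = (0.5912 − 1.6422·0.1809)/3.3830 = 0.0870.
x_1 = (-2.1213 + 1.8856·0.0870 + 2.3570·0.1809)/4.2426 = -0.3609.

x = (-0.3609, 0.0870, 0.1809)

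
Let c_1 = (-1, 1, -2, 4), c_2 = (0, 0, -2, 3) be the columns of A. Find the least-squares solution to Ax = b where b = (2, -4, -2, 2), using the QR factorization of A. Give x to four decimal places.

c_1 = (-1, 1, -2, 4); ‖c_1‖ = 4.6904, so q_1 = (-0.2132, 0.2132, -0.4264, 0.8528).
q_1·c_2 = (-0.2132)·0 + 0.2132·0 + (-0.4264)·(-2) + 0.8528·3 = 3.4112.
u_2 = c_2 − 3.4112·q_1 = (0.7273, -0.7273, -0.5455, 0.0909).
‖u_2‖ = 1.1677, so q_2 = (0.6228, -0.6228, -0.4671, 0.0778).
Qᵀb = (1.2792, 4.8267).
Back-substitute: x_2 = 4.8267/1.1677 = 4.1333.
x_1 = (1.2792 − 3.4112·4.1333)/4.6904 = -2.7333.

x = (-2.7333, 4.1333)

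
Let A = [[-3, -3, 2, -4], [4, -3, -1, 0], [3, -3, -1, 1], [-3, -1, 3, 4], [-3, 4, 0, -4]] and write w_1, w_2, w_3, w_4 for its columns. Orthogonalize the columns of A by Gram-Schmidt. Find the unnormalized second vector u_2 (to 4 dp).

u_2 = (-4.2115, -1.3846, -1.7885, -2.2115, 2.7885)

w_1 = (-3, 4, 3, -3, -3); ‖w_1‖ = 7.2111, so e_1 = (-0.4160, 0.5547, 0.4160, -0.4160, -0.4160).
e_1·w_2 = (-0.4160)·(-3) + 0.5547·(-3) + 0.4160·(-3) + (-0.4160)·(-1) + (-0.4160)·4 = -2.9122.
u_2 = w_2 + 2.9122·e_1 = (-4.2115, -1.3846, -1.7885, -2.2115, 2.7885).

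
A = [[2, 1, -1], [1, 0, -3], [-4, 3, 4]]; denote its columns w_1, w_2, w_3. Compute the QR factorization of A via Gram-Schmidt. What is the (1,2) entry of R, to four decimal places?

w_1 = (2, 1, -4); ‖w_1‖ = 4.5826, so e_1 = (0.4364, 0.2182, -0.8729).
r_{12} = e_1·w_2 = -2.1822.

r_{12} = -2.1822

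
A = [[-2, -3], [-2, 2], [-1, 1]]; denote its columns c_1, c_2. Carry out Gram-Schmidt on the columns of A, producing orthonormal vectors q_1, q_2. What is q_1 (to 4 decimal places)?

q_1 = (-0.6667, -0.6667, -0.3333)

c_1 = (-2, -2, -1); ‖c_1‖ = 3.0000, so q_1 = (-0.6667, -0.6667, -0.3333).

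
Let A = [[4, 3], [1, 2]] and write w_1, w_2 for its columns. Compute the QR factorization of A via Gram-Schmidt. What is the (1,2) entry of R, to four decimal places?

e_1 = w_1/‖w_1‖ = (4, 1)/4.1231 = (0.9701, 0.2425).
r_{12} = e_1·w_2 = 3.3955.

r_{12} = 3.3955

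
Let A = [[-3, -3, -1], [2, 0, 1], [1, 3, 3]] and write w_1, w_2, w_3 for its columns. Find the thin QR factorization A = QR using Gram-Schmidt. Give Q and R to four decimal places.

w_1 = (-3, 2, 1); ‖w_1‖ = 3.7417, so q_1 = (-0.8018, 0.5345, 0.2673).
q_1·w_2 = (-0.8018)·(-3) + 0.5345·0 + 0.2673·3 = 3.2071.
u_2 = w_2 − 3.2071·q_1 = (-0.4286, -1.7143, 2.1429).
‖u_2‖ = 2.7775, so q_2 = (-0.1543, -0.6172, 0.7715).
q_1·w_3 = (-0.8018)·(-1) + 0.5345·1 + 0.2673·3 = 2.1381; q_2·w_3 = (-0.1543)·(-1) + (-0.6172)·1 + 0.7715·3 = 1.8516.
u_3 = w_3 − 2.1381·q_1 − 1.8516·q_2 = (1.0000, 1.0000, 1.0000).
‖u_3‖ = 1.7321, so q_3 = (0.5774, 0.5774, 0.5774).

Q = [[-0.8018, -0.1543, 0.5774], [0.5345, -0.6172, 0.5774], [0.2673, 0.7715, 0.5774]], R = [[3.7417, 3.2071, 2.1381], [0.0000, 2.7775, 1.8516], [0.0000, 0.0000, 1.7321]]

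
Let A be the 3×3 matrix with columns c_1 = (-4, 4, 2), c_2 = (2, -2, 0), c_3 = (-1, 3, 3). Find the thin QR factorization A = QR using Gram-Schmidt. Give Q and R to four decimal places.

c_1 = (-4, 4, 2); ‖c_1‖ = 6.0000, so q_1 = (-0.6667, 0.6667, 0.3333).
q_1·c_2 = (-0.6667)·2 + 0.6667·(-2) + 0.3333·0 = -2.6667.
u_2 = c_2 + 2.6667·q_1 = (0.2222, -0.2222, 0.8889).
‖u_2‖ = 0.9428, so q_2 = (0.2357, -0.2357, 0.9428).
q_1·c_3 = (-0.6667)·(-1) + 0.6667·3 + 0.3333·3 = 3.6667; q_2·c_3 = 0.2357·(-1) + (-0.2357)·3 + 0.9428·3 = 1.8856.
u_3 = c_3 − 3.6667·q_1 − 1.8856·q_2 = (1.0000, 1.0000, 0.0000).
‖u_3‖ = 1.4142, so q_3 = (0.7071, 0.7071, 0.0000).

Q = [[-0.6667, 0.2357, 0.7071], [0.6667, -0.2357, 0.7071], [0.3333, 0.9428, 0.0000]], R = [[6.0000, -2.6667, 3.6667], [0.0000, 0.9428, 1.8856], [0.0000, 0.0000, 1.4142]]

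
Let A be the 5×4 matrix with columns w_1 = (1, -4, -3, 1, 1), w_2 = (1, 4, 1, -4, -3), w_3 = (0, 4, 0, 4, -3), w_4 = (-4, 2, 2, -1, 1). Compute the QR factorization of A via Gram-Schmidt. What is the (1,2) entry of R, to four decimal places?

w_1 = (1, -4, -3, 1, 1); ‖w_1‖ = 5.2915, so q_1 = (0.1890, -0.7559, -0.5669, 0.1890, 0.1890).
r_{12} = q_1·w_2 = -4.7246.

r_{12} = -4.7246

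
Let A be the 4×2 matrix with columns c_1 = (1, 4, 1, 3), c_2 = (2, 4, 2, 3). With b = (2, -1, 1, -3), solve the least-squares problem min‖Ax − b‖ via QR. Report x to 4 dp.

c_1 = (1, 4, 1, 3); ‖c_1‖ = 5.1962, so e_1 = (0.1925, 0.7698, 0.1925, 0.5774).
e_1·c_2 = 0.1925·2 + 0.7698·4 + 0.1925·2 + 0.5774·3 = 5.5811.
u_2 = c_2 − 5.5811·e_1 = (0.9259, -0.2963, 0.9259, -0.2222).
‖u_2‖ = 1.3608, so e_2 = (0.6804, -0.2177, 0.6804, -0.1633).
Qᵀb = (-1.9245, 2.7489).
Back-substitute: x_2 = 2.7489/1.3608 = 2.0200.
x_1 = (-1.9245 − 5.5811·2.0200)/5.1962 = -2.5400.

x = (-2.5400, 2.0200)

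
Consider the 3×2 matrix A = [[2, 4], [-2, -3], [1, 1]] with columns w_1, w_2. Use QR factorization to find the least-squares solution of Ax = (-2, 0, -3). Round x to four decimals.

x = (-1.8889, 0.6667)

q_1 = w_1/‖w_1‖ = (2, -2, 1)/3.0000 = (0.6667, -0.6667, 0.3333).
r_{12} = q_1·w_2 = 5.0000.
u_2 = w_2 − 5.0000·q_1 = (0.6667, 0.3333, -0.6667).
‖u_2‖ = 1.0000, so q_2 = (0.6667, 0.3333, -0.6667).
Qᵀb = (-2.3333, 0.6667).
Back-substitute: x_2 = 0.6667/1.0000 = 0.6667.
x_1 = (-2.3333 − 5.0000·0.6667)/3.0000 = -1.8889.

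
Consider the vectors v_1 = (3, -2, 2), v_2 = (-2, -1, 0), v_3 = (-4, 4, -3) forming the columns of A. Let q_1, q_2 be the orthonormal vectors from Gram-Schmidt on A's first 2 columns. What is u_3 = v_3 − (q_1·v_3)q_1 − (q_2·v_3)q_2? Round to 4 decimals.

v_1 = (3, -2, 2); ‖v_1‖ = 4.1231, so q_1 = (0.7276, -0.4851, 0.4851).
q_1·v_2 = 0.7276·(-2) + (-0.4851)·(-1) + 0.4851·0 = -0.9701.
u_2 = v_2 + 0.9701·q_1 = (-1.2941, -1.4706, 0.4706).
‖u_2‖ = 2.0147, so q_2 = (-0.6424, -0.7299, 0.2336).
q_1·v_3 = 0.7276·(-4) + (-0.4851)·4 + 0.4851·(-3) = -6.3059; q_2·v_3 = (-0.6424)·(-4) + (-0.7299)·4 + 0.2336·(-3) = -1.0511.
u_3 = v_3 + 6.3059·q_1 + 1.0511·q_2 = (-0.0870, 0.1739, 0.3043).

u_3 = (-0.0870, 0.1739, 0.3043)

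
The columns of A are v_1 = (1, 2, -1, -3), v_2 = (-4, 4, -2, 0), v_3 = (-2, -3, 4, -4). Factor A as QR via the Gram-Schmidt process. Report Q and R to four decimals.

Q = [[0.2582, -0.7591, -0.5597], [0.5164, 0.5521, -0.2911], [-0.2582, -0.2760, 0.5373], [-0.7746, 0.2070, -0.5597]], R = [[3.8730, 1.5492, 0.0000], [0.0000, 5.7966, -2.0702], [0.0000, 0.0000, 6.3808]]

v_1 = (1, 2, -1, -3); ‖v_1‖ = 3.8730, so e_1 = (0.2582, 0.5164, -0.2582, -0.7746).
e_1·v_2 = 0.2582·(-4) + 0.5164·4 + (-0.2582)·(-2) + (-0.7746)·0 = 1.5492.
u_2 = v_2 − 1.5492·e_1 = (-4.4000, 3.2000, -1.6000, 1.2000).
‖u_2‖ = 5.7966, so e_2 = (-0.7591, 0.5521, -0.2760, 0.2070).
e_1·v_3 = 0.2582·(-2) + 0.5164·(-3) + (-0.2582)·4 + (-0.7746)·(-4) = 0.0000; e_2·v_3 = (-0.7591)·(-2) + 0.5521·(-3) + (-0.2760)·4 + 0.2070·(-4) = -2.0702.
u_3 = v_3 − 0.0000·e_1 + 2.0702·e_2 = (-3.5714, -1.8571, 3.4286, -3.5714).
‖u_3‖ = 6.3808, so e_3 = (-0.5597, -0.2911, 0.5373, -0.5597).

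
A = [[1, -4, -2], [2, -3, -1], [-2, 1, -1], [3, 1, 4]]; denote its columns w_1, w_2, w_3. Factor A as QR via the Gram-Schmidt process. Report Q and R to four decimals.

Q = [[0.2357, -0.7379, 0.6325], [0.4714, -0.4216, -0.6676], [-0.4714, 0.0000, 0.1757], [0.7071, 0.5270, 0.3514]], R = [[4.2426, -2.1213, 2.3570], [0.0000, 4.7434, 4.0056], [0.0000, 0.0000, 0.6325]]

w_1 = (1, 2, -2, 3); ‖w_1‖ = 4.2426, so e_1 = (0.2357, 0.4714, -0.4714, 0.7071).
e_1·w_2 = 0.2357·(-4) + 0.4714·(-3) + (-0.4714)·1 + 0.7071·1 = -2.1213.
u_2 = w_2 + 2.1213·e_1 = (-3.5000, -2.0000, 0.0000, 2.5000).
‖u_2‖ = 4.7434, so e_2 = (-0.7379, -0.4216, 0.0000, 0.5270).
e_1·w_3 = 0.2357·(-2) + 0.4714·(-1) + (-0.4714)·(-1) + 0.7071·4 = 2.3570; e_2·w_3 = (-0.7379)·(-2) + (-0.4216)·(-1) + (0.0000)·(-1) + 0.5270·4 = 4.0056.
u_3 = w_3 − 2.3570·e_1 − 4.0056·e_2 = (0.4000, -0.4222, 0.1111, 0.2222).
‖u_3‖ = 0.6325, so e_3 = (0.6325, -0.6676, 0.1757, 0.3514).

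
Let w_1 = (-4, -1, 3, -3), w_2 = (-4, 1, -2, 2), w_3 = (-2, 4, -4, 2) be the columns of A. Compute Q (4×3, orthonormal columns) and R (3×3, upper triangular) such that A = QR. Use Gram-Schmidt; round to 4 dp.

Q = [[-0.6761, -0.7352, 0.0422], [-0.1690, 0.2183, 0.8440], [0.5071, -0.4538, -0.1696], [-0.5071, 0.4538, -0.5072]], R = [[5.9161, 0.5071, -2.3664], [0.0000, 4.9742, 5.0661], [0.0000, 0.0000, 2.9554]]

e_1 = w_1/‖w_1‖ = (-4, -1, 3, -3)/5.9161 = (-0.6761, -0.1690, 0.5071, -0.5071).
r_{12} = e_1·w_2 = 0.5071.
u_2 = w_2 − 0.5071·e_1 = (-3.6571, 1.0857, -2.2571, 2.2571).
‖u_2‖ = 4.9742, so e_2 = (-0.7352, 0.2183, -0.4538, 0.4538).
r_{13} = e_1·w_3 = -2.3664; r_{23} = e_2·w_3 = 5.0661.
u_3 = w_3 + 2.3664·e_1 − 5.0661·e_2 = (0.1247, 2.4942, -0.5012, -1.4988).
‖u_3‖ = 2.9554, so e_3 = (0.0422, 0.8440, -0.1696, -0.5072).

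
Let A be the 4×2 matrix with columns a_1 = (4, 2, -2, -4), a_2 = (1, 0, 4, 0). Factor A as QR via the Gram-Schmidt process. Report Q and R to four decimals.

a_1 = (4, 2, -2, -4); ‖a_1‖ = 6.3246, so q_1 = (0.6325, 0.3162, -0.3162, -0.6325).
q_1·a_2 = 0.6325·1 + 0.3162·0 + (-0.3162)·4 + (-0.6325)·0 = -0.6325.
u_2 = a_2 + 0.6325·q_1 = (1.4000, 0.2000, 3.8000, -0.4000).
‖u_2‖ = 4.0743, so q_2 = (0.3436, 0.0491, 0.9327, -0.0982).

Q = [[0.6325, 0.3436], [0.3162, 0.0491], [-0.3162, 0.9327], [-0.6325, -0.0982]], R = [[6.3246, -0.6325], [0.0000, 4.0743]]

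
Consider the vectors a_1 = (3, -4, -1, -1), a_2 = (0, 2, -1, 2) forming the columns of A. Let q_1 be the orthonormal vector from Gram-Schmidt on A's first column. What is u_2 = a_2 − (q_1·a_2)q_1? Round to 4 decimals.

a_1 = (3, -4, -1, -1); ‖a_1‖ = 5.1962, so q_1 = (0.5774, -0.7698, -0.1925, -0.1925).
q_1·a_2 = 0.5774·0 + (-0.7698)·2 + (-0.1925)·(-1) + (-0.1925)·2 = -1.7321.
u_2 = a_2 + 1.7321·q_1 = (1.0000, 0.6667, -1.3333, 1.6667).

u_2 = (1.0000, 0.6667, -1.3333, 1.6667)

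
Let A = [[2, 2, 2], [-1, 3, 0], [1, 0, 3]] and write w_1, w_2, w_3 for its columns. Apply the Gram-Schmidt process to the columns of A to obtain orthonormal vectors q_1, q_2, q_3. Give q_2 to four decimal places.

w_1 = (2, -1, 1); ‖w_1‖ = 2.4495, so q_1 = (0.8165, -0.4082, 0.4082).
q_1·w_2 = 0.8165·2 + (-0.4082)·3 + 0.4082·0 = 0.4082.
u_2 = w_2 − 0.4082·q_1 = (1.6667, 3.1667, -0.1667).
‖u_2‖ = 3.5824, so q_2 = (0.4652, 0.8840, -0.0465).

q_2 = (0.4652, 0.8840, -0.0465)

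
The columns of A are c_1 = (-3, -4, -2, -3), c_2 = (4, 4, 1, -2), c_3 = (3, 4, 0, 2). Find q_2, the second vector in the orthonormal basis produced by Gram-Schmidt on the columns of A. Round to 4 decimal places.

c_1 = (-3, -4, -2, -3); ‖c_1‖ = 6.1644, so q_1 = (-0.4867, -0.6489, -0.3244, -0.4867).
q_1·c_2 = (-0.4867)·4 + (-0.6489)·4 + (-0.3244)·1 + (-0.4867)·(-2) = -3.8933.
u_2 = c_2 + 3.8933·q_1 = (2.1053, 1.4737, -0.2632, -3.8947).
‖u_2‖ = 4.6736, so q_2 = (0.4505, 0.3153, -0.0563, -0.8334).

q_2 = (0.4505, 0.3153, -0.0563, -0.8334)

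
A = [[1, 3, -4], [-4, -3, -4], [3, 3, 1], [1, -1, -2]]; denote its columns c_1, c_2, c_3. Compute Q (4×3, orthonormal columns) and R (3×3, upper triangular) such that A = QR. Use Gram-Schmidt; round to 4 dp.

Q = [[0.1925, 0.7409, -0.5707], [-0.7698, 0.1405, -0.3467], [0.5774, 0.1533, -0.0240], [0.1925, -0.6387, -0.7440]], R = [[5.1962, 4.4264, 2.5019], [0.0000, 2.8996, -2.0948], [0.0000, 0.0000, 5.1335]]

e_1 = c_1/‖c_1‖ = (1, -4, 3, 1)/5.1962 = (0.1925, -0.7698, 0.5774, 0.1925).
r_{12} = e_1·c_2 = 4.4264.
u_2 = c_2 − 4.4264·e_1 = (2.1481, 0.4074, 0.4444, -1.8519).
‖u_2‖ = 2.8996, so e_2 = (0.7409, 0.1405, 0.1533, -0.6387).
r_{13} = e_1·c_3 = 2.5019; r_{23} = e_2·c_3 = -2.0948.
u_3 = c_3 − 2.5019·e_1 + 2.0948·e_2 = (-2.9295, -1.7797, -0.1233, -3.8194).
‖u_3‖ = 5.1335, so e_3 = (-0.5707, -0.3467, -0.0240, -0.7440).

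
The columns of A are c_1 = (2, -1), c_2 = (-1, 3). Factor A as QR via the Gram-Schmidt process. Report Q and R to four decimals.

c_1 = (2, -1); ‖c_1‖ = 2.2361, so e_1 = (0.8944, -0.4472).
e_1·c_2 = 0.8944·(-1) + (-0.4472)·3 = -2.2361.
u_2 = c_2 + 2.2361·e_1 = (1.0000, 2.0000).
‖u_2‖ = 2.2361, so e_2 = (0.4472, 0.8944).

Q = [[0.8944, 0.4472], [-0.4472, 0.8944]], R = [[2.2361, -2.2361], [0.0000, 2.2361]]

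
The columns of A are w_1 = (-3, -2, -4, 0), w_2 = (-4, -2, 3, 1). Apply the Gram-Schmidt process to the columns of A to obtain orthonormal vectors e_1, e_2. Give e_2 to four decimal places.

e_2 = (-0.6609, -0.3177, 0.6545, 0.1843)

w_1 = (-3, -2, -4, 0); ‖w_1‖ = 5.3852, so e_1 = (-0.5571, -0.3714, -0.7428, 0.0000).
e_1·w_2 = (-0.5571)·(-4) + (-0.3714)·(-2) + (-0.7428)·3 + 0.0000·1 = 0.7428.
u_2 = w_2 − 0.7428·e_1 = (-3.5862, -1.7241, 3.5517, 1.0000).
‖u_2‖ = 5.4266, so e_2 = (-0.6609, -0.3177, 0.6545, 0.1843).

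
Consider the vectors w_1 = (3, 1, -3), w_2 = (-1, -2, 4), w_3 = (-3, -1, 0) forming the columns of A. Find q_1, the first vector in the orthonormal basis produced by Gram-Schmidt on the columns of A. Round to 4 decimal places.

w_1 = (3, 1, -3); ‖w_1‖ = 4.3589, so q_1 = (0.6882, 0.2294, -0.6882).

q_1 = (0.6882, 0.2294, -0.6882)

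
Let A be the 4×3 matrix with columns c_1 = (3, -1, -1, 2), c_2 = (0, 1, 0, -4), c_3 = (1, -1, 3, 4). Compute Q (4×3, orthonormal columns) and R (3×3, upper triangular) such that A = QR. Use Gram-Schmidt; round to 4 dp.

Q = [[0.7746, 0.5285, 0.3162], [-0.2582, 0.1174, 0.0000], [-0.2582, -0.1762, 0.9487], [0.5164, -0.8221, 0.0000]], R = [[3.8730, -2.3238, 2.3238], [0.0000, 3.4059, -3.4059], [0.0000, 0.0000, 3.1623]]

e_1 = c_1/‖c_1‖ = (3, -1, -1, 2)/3.8730 = (0.7746, -0.2582, -0.2582, 0.5164).
r_{12} = e_1·c_2 = -2.3238.
u_2 = c_2 + 2.3238·e_1 = (1.8000, 0.4000, -0.6000, -2.8000).
‖u_2‖ = 3.4059, so e_2 = (0.5285, 0.1174, -0.1762, -0.8221).
r_{13} = e_1·c_3 = 2.3238; r_{23} = e_2·c_3 = -3.4059.
u_3 = c_3 − 2.3238·e_1 + 3.4059·e_2 = (1.0000, 0.0000, 3.0000, 0.0000).
‖u_3‖ = 3.1623, so e_3 = (0.3162, 0.0000, 0.9487, 0.0000).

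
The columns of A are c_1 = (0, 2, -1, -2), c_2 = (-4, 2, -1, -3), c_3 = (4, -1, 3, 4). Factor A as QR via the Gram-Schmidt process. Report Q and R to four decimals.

e_1 = c_1/‖c_1‖ = (0, 2, -1, -2)/3.0000 = (0.0000, 0.6667, -0.3333, -0.6667).
r_{12} = e_1·c_2 = 3.6667.
u_2 = c_2 − 3.6667·e_1 = (-4.0000, -0.4444, 0.2222, -0.5556).
‖u_2‖ = 4.0689, so e_2 = (-0.9831, -0.1092, 0.0546, -0.1365).
r_{13} = e_1·c_3 = -4.3333; r_{23} = e_2·c_3 = -4.2054.
u_3 = c_3 + 4.3333·e_1 + 4.2054·e_2 = (-0.1342, 1.4295, 1.7852, 0.5369).
‖u_3‖ = 2.3531, so e_3 = (-0.0570, 0.6075, 0.7587, 0.2282).

Q = [[0.0000, -0.9831, -0.0570], [0.6667, -0.1092, 0.6075], [-0.3333, 0.0546, 0.7587], [-0.6667, -0.1365, 0.2282]], R = [[3.0000, 3.6667, -4.3333], [0.0000, 4.0689, -4.2054], [0.0000, 0.0000, 2.3531]]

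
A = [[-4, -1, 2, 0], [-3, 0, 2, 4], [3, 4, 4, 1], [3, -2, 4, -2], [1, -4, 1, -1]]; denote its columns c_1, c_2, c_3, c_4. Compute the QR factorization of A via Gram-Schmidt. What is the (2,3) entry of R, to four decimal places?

q_1 = c_1/‖c_1‖ = (-4, -3, 3, 3, 1)/6.6332 = (-0.6030, -0.4523, 0.4523, 0.4523, 0.1508).
r_{12} = q_1·c_2 = 0.9045.
u_2 = c_2 − 0.9045·q_1 = (-0.4545, 0.4091, 3.5909, -2.4091, -4.1364).
‖u_2‖ = 6.0151, so q_2 = (-0.0756, 0.0680, 0.5970, -0.4005, -0.6877).
r_{23} = q_2·c_3 = 0.0831.

r_{23} = 0.0831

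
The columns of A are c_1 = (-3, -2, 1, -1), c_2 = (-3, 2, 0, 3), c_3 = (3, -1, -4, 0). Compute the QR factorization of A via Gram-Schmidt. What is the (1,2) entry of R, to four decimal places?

c_1 = (-3, -2, 1, -1); ‖c_1‖ = 3.8730, so e_1 = (-0.7746, -0.5164, 0.2582, -0.2582).
r_{12} = e_1·c_2 = 0.5164.

r_{12} = 0.5164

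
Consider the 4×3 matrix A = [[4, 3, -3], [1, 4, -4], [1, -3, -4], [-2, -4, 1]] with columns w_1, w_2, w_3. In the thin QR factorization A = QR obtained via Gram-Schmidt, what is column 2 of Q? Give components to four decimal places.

q_1 = w_1/‖w_1‖ = (4, 1, 1, -2)/4.6904 = (0.8528, 0.2132, 0.2132, -0.4264).
r_{12} = q_1·w_2 = 4.4772.
u_2 = w_2 − 4.4772·q_1 = (-0.8182, 3.0455, -3.9545, -2.0909).
‖u_2‖ = 5.4731, so q_2 = (-0.1495, 0.5564, -0.7225, -0.3820).

q_2 = (-0.1495, 0.5564, -0.7225, -0.3820)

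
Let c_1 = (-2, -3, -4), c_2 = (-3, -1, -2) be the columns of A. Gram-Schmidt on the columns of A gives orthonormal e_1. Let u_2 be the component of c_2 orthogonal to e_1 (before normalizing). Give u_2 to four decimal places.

c_1 = (-2, -3, -4); ‖c_1‖ = 5.3852, so e_1 = (-0.3714, -0.5571, -0.7428).
e_1·c_2 = (-0.3714)·(-3) + (-0.5571)·(-1) + (-0.7428)·(-2) = 3.1568.
u_2 = c_2 − 3.1568·e_1 = (-1.8276, 0.7586, 0.3448).

u_2 = (-1.8276, 0.7586, 0.3448)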